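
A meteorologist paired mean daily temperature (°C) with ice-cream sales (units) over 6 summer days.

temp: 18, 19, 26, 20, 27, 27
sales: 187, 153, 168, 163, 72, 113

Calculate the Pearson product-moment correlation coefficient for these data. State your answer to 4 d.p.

n = 6, Σx = 137, Σy = 856, Σx² = 3219, Σy² = 131124, Σxy = 18896
nΣxy − ΣxΣy = 113376 − 117272 = -3896
nΣx² − (Σx)² = 19314 − 18769 = 545; nΣy² − (Σy)² = 786744 − 732736 = 54008
r = -3896 / √(545 × 54008) = -3896 / 5425.3442 ≈ -0.7181

-0.7181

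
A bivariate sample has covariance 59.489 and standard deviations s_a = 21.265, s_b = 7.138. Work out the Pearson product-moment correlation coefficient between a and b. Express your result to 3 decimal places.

0.392

r = Cov(a,b) / (s_a · s_b) = 59.489 / (21.265 × 7.138)
  = 59.489 / 151.7896 ≈ 0.392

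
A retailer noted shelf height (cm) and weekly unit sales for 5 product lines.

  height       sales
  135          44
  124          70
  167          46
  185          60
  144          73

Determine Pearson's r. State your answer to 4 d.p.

-0.2494

n = 5, Σx = 755, Σy = 293, Σx² = 116451, Σy² = 17881, Σxy = 43914
nΣxy − ΣxΣy = 219570 − 221215 = -1645
nΣx² − (Σx)² = 582255 − 570025 = 12230; nΣy² − (Σy)² = 89405 − 85849 = 3556
r = -1645 / √(12230 × 3556) = -1645 / 6594.6857 ≈ -0.2494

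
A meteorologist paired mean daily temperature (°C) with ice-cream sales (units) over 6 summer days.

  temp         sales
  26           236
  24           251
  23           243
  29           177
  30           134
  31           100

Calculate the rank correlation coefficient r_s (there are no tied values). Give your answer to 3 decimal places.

Rank temp: 3, 2, 1, 4, 5, 6
Rank sales: 4, 6, 5, 3, 2, 1
d = rank(temp) − rank(sales): -1, -4, -4, 1, 3, 5; Σd² = 68
ρ = 1 − 6Σd² / [n(n²−1)] = 1 − 6×68 / (6×35) = 1 − 408/210 ≈ -0.943

-0.943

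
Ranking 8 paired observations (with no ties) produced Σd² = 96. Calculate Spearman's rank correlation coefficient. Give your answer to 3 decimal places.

-0.143

ρ = 1 − 6Σd² / [n(n²−1)] = 1 − 6×96 / (8×63)
  = 1 − 576/504 = 1 − 1.1429 ≈ -0.143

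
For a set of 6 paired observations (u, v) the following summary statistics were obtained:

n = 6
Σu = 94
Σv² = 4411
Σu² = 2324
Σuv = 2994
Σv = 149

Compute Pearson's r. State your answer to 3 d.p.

r = (nΣuv − ΣuΣv) / √[(nΣu² − (Σu)²)(nΣv² − (Σv)²)]
Numerator: 6×2994 − 94×149 = 3958
Denominator: √[(13944 − 8836)(26466 − 22201)] = √[5108 × 4265] = 4667.5068
r = 3958 / 4667.5068 ≈ 0.848

0.848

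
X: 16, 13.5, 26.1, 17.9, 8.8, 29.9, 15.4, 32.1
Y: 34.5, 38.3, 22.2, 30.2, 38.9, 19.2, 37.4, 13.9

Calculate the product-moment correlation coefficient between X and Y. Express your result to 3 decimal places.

-0.979

n = 8, ΣX = 159.7, ΣY = 234.6, ΣX² = 3678.89, ΣY² = 7535.84, ΣXY = 4127.6
nΣXY − ΣXΣY = 33020.8 − 37465.62 = -4444.82
nΣX² − (ΣX)² = 29431.12 − 25504.09 = 3927.03; nΣY² − (ΣY)² = 60286.72 − 55037.16 = 5249.56
r = -4444.82 / √(3927.03 × 5249.56) = -4444.82 / 4540.3942 ≈ -0.979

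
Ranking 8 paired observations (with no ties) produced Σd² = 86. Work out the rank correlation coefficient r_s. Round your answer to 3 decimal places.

-0.024

ρ = 1 − 6Σd² / [n(n²−1)] = 1 − 6×86 / (8×63)
  = 1 − 516/504 = 1 − 1.0238 ≈ -0.024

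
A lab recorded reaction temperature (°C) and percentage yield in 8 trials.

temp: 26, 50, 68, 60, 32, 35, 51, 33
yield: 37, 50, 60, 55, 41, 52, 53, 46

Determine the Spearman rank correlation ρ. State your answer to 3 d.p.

Rank temp: 1, 5, 8, 7, 2, 4, 6, 3
Rank yield: 1, 4, 8, 7, 2, 5, 6, 3
d = rank(temp) − rank(yield): 0, 1, 0, 0, 0, -1, 0, 0; Σd² = 2
ρ = 1 − 6Σd² / [n(n²−1)] = 1 − 6×2 / (8×63) = 1 − 12/504 ≈ 0.976

0.976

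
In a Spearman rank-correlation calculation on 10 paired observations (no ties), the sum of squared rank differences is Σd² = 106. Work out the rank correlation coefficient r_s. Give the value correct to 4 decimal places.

ρ = 1 − 6Σd² / [n(n²−1)] = 1 − 6×106 / (10×99)
  = 1 − 636/990 = 1 − 0.64242 ≈ 0.3576

0.3576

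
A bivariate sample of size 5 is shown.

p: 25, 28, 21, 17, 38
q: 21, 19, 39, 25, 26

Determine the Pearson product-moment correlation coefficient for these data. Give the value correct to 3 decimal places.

n = 5, Σp = 129, Σq = 130, Σp² = 3583, Σq² = 3624, Σpq = 3289
nΣpq − ΣpΣq = 16445 − 16770 = -325
nΣp² − (Σp)² = 17915 − 16641 = 1274; nΣq² − (Σq)² = 18120 − 16900 = 1220
r = -325 / √(1274 × 1220) = -325 / 1246.7077 ≈ -0.261

-0.261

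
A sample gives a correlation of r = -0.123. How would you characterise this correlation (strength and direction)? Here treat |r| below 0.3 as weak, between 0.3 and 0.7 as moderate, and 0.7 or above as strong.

weak negative

r = -0.123 < 0 so the relationship is negative.
|r| = 0.123, which falls in the weak range.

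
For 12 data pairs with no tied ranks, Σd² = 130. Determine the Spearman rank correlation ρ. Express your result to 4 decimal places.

0.5455

ρ = 1 − 6Σd² / [n(n²−1)] = 1 − 6×130 / (12×143)
  = 1 − 780/1716 = 1 − 0.45455 ≈ 0.5455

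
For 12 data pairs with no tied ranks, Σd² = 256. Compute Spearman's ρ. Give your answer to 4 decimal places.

ρ = 1 − 6Σd² / [n(n²−1)] = 1 − 6×256 / (12×143)
  = 1 − 1536/1716 = 1 − 0.89510 ≈ 0.1049

0.1049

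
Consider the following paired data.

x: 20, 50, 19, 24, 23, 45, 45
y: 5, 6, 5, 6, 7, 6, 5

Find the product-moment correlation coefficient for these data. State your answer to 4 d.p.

n = 7, Σx = 226, Σy = 40, Σx² = 8416, Σy² = 232, Σxy = 1295
nΣxy − ΣxΣy = 9065 − 9040 = 25
nΣx² − (Σx)² = 58912 − 51076 = 7836; nΣy² − (Σy)² = 1624 − 1600 = 24
r = 25 / √(7836 × 24) = 25 / 433.6635 ≈ 0.0576

0.0576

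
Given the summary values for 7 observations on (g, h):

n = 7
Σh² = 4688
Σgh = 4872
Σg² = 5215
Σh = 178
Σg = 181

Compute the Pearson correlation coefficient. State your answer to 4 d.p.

r = (nΣgh − ΣgΣh) / √[(nΣg² − (Σg)²)(nΣh² − (Σh)²)]
Numerator: 7×4872 − 181×178 = 1886
Denominator: √[(36505 − 32761)(32816 − 31684)] = √[3744 × 1132] = 2058.6908
r = 1886 / 2058.6908 ≈ 0.9161

0.9161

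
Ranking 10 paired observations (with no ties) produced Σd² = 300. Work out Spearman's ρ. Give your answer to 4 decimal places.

-0.8182

ρ = 1 − 6Σd² / [n(n²−1)] = 1 − 6×300 / (10×99)
  = 1 − 1800/990 = 1 − 1.81818 ≈ -0.8182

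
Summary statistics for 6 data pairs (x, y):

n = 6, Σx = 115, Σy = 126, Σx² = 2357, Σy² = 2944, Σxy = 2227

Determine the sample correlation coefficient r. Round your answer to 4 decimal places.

-0.8809

r = (nΣxy − ΣxΣy) / √[(nΣx² − (Σx)²)(nΣy² − (Σy)²)]
Numerator: 6×2227 − 115×126 = -1128
Denominator: √[(14142 − 13225)(17664 − 15876)] = √[917 × 1788] = 1280.4671
r = -1128 / 1280.4671 ≈ -0.8809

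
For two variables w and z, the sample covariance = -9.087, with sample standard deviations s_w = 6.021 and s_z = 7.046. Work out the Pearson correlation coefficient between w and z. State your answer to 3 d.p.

-0.214

r = Cov(w,z) / (s_w · s_z) = -9.087 / (6.021 × 7.046)
  = -9.087 / 42.4240 ≈ -0.214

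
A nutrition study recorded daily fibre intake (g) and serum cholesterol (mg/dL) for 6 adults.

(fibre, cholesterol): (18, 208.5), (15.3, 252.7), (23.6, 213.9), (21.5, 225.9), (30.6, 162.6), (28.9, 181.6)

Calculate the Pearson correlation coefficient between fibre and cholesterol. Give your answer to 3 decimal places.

-0.909

n = 6, Σx = 137.9, Σy = 1245.2, Σx² = 3348.87, Σy² = 263530.88, Σxy = 27748
nΣxy − ΣxΣy = 166488 − 171713.08 = -5225.08
nΣx² − (Σx)² = 20093.22 − 19016.41 = 1076.81; nΣy² − (Σy)² = 1581185.28 − 1550523.04 = 30662.24
r = -5225.08 / √(1076.81 × 30662.24) = -5225.08 / 5746.0775 ≈ -0.909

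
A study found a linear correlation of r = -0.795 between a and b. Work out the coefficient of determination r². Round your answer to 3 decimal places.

0.632

r² = (-0.795)² = 0.632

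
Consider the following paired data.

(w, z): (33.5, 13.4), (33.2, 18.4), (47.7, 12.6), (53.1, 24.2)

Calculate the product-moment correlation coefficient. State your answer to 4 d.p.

0.4516

n = 4, Σw = 167.5, Σz = 68.6, Σw² = 7319.39, Σz² = 1262.52, Σwz = 2945.82
nΣwz − ΣwΣz = 11783.28 − 11490.5 = 292.78
nΣw² − (Σw)² = 29277.56 − 28056.25 = 1221.31; nΣz² − (Σz)² = 5050.08 − 4705.96 = 344.12
r = 292.78 / √(1221.31 × 344.12) = 292.78 / 648.2879 ≈ 0.4516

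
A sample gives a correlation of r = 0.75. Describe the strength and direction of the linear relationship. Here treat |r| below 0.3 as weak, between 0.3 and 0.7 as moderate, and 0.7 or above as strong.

strong positive

r = 0.75 > 0 so the relationship is positive.
|r| = 0.75, which falls in the strong range.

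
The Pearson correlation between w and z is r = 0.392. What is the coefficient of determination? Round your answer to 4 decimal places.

0.1537

r² = (0.392)² = 0.1537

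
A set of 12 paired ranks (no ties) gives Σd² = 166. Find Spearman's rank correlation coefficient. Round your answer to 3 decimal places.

0.420

ρ = 1 − 6Σd² / [n(n²−1)] = 1 − 6×166 / (12×143)
  = 1 − 996/1716 = 1 − 0.5804 ≈ 0.420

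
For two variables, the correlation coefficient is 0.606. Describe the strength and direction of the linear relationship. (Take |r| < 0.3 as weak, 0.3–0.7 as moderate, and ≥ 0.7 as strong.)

r = 0.606 > 0 so the relationship is positive.
|r| = 0.606, which falls in the moderate range.

moderate positive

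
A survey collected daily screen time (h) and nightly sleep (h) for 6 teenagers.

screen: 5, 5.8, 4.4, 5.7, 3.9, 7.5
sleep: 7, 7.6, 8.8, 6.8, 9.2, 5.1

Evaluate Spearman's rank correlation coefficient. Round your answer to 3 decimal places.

Rank screen: 3, 5, 2, 4, 1, 6
Rank sleep: 3, 4, 5, 2, 6, 1
d = rank(screen) − rank(sleep): 0, 1, -3, 2, -5, 5; Σd² = 64
ρ = 1 − 6Σd² / [n(n²−1)] = 1 − 6×64 / (6×35) = 1 − 384/210 ≈ -0.829

-0.829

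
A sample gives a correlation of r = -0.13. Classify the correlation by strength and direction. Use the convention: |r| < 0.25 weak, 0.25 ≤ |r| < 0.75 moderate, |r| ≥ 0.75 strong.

r = -0.13 < 0 so the relationship is negative.
|r| = 0.13, which falls in the weak range.

weak negative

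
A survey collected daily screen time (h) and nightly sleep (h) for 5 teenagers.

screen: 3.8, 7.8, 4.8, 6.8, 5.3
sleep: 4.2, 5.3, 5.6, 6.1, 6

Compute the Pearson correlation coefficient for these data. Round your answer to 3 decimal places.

0.496

n = 5, Σx = 28.5, Σy = 27.2, Σx² = 172.65, Σy² = 150.3, Σxy = 157.46
nΣxy − ΣxΣy = 787.3 − 775.2 = 12.1
nΣx² − (Σx)² = 863.25 − 812.25 = 51; nΣy² − (Σy)² = 751.5 − 739.84 = 11.66
r = 12.1 / √(51 × 11.66) = 12.1 / 24.3857 ≈ 0.496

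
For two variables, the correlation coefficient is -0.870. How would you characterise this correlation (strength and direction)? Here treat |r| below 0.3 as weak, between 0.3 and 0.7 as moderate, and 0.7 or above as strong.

strong negative

r = -0.870 < 0 so the relationship is negative.
|r| = 0.870, which falls in the strong range.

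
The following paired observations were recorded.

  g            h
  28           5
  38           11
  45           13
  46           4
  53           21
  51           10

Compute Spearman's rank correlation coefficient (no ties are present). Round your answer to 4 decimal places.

Rank g: 1, 2, 3, 4, 6, 5
Rank h: 2, 4, 5, 1, 6, 3
d = rank(g) − rank(h): -1, -2, -2, 3, 0, 2; Σd² = 22
ρ = 1 − 6Σd² / [n(n²−1)] = 1 − 6×22 / (6×35) = 1 − 132/210 ≈ 0.3714

0.3714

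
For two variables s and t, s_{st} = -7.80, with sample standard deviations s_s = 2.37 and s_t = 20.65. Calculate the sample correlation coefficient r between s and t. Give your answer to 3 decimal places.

r = Cov(s,t) / (s_s · s_t) = -7.80 / (2.37 × 20.65)
  = -7.80 / 48.9405 ≈ -0.159

-0.159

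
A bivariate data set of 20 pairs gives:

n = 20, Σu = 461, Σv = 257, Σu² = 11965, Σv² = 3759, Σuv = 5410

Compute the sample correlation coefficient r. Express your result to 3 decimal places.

-0.657

r = (nΣuv − ΣuΣv) / √[(nΣu² − (Σu)²)(nΣv² − (Σv)²)]
Numerator: 20×5410 − 461×257 = -10277
Denominator: √[(239300 − 212521)(75180 − 66049)] = √[26779 × 9131] = 15637.1049
r = -10277 / 15637.1049 ≈ -0.657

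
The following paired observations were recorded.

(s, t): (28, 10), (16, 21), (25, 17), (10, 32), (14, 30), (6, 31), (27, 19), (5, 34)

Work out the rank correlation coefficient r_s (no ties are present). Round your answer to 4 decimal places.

Rank s: 8, 5, 6, 3, 4, 2, 7, 1
Rank t: 1, 4, 2, 7, 5, 6, 3, 8
d = rank(s) − rank(t): 7, 1, 4, -4, -1, -4, 4, -7; Σd² = 164
ρ = 1 − 6Σd² / [n(n²−1)] = 1 − 6×164 / (8×63) = 1 − 984/504 ≈ -0.9524

-0.9524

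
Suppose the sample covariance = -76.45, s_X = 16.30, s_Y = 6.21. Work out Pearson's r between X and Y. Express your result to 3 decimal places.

r = Cov(X,Y) / (s_X · s_Y) = -76.45 / (16.30 × 6.21)
  = -76.45 / 101.2230 ≈ -0.755

-0.755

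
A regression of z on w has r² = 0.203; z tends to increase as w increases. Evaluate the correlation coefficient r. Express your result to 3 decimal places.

0.451

|r| = √0.203 = 0.451
The association is positive, so r = 0.451.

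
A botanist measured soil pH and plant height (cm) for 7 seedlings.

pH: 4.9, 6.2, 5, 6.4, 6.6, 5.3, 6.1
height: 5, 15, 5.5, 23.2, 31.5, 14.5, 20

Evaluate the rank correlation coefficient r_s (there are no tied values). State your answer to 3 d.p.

0.964

Rank pH: 1, 5, 2, 6, 7, 3, 4
Rank height: 1, 4, 2, 6, 7, 3, 5
d = rank(pH) − rank(height): 0, 1, 0, 0, 0, 0, -1; Σd² = 2
ρ = 1 − 6Σd² / [n(n²−1)] = 1 − 6×2 / (7×48) = 1 − 12/336 ≈ 0.964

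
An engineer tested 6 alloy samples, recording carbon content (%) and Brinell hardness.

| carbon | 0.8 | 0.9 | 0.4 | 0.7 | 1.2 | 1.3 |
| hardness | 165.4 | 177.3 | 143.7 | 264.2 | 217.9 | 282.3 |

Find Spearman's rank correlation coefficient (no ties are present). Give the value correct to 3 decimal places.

Rank carbon: 3, 4, 1, 2, 5, 6
Rank hardness: 2, 3, 1, 5, 4, 6
d = rank(carbon) − rank(hardness): 1, 1, 0, -3, 1, 0; Σd² = 12
ρ = 1 − 6Σd² / [n(n²−1)] = 1 − 6×12 / (6×35) = 1 − 72/210 ≈ 0.657

0.657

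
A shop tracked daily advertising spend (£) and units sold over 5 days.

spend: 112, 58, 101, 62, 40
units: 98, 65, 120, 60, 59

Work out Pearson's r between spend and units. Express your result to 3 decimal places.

0.886

n = 5, Σx = 373, Σy = 402, Σx² = 31553, Σy² = 35310, Σxy = 32946
nΣxy − ΣxΣy = 164730 − 149946 = 14784
nΣx² − (Σx)² = 157765 − 139129 = 18636; nΣy² − (Σy)² = 176550 − 161604 = 14946
r = 14784 / √(18636 × 14946) = 14784 / 16689.3276 ≈ 0.886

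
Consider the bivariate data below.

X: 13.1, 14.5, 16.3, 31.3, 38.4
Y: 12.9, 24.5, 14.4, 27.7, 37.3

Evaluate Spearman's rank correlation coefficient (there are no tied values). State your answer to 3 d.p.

Rank X: 1, 2, 3, 4, 5
Rank Y: 1, 3, 2, 4, 5
d = rank(X) − rank(Y): 0, -1, 1, 0, 0; Σd² = 2
ρ = 1 − 6Σd² / [n(n²−1)] = 1 − 6×2 / (5×24) = 1 − 12/120 ≈ 0.900

0.900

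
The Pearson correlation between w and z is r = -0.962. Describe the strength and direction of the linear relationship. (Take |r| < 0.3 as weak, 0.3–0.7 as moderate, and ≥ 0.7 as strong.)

strong negative

r = -0.962 < 0 so the relationship is negative.
|r| = 0.962, which falls in the strong range.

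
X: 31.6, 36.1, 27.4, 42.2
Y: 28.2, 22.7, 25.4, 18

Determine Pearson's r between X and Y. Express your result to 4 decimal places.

-0.8561

n = 4, ΣX = 137.3, ΣY = 94.3, ΣX² = 4833.37, ΣY² = 2279.69, ΣXY = 3166.15
nΣXY − ΣXΣY = 12664.6 − 12947.39 = -282.79
nΣX² − (ΣX)² = 19333.48 − 18851.29 = 482.19; nΣY² − (ΣY)² = 9118.76 − 8892.49 = 226.27
r = -282.79 / √(482.19 × 226.27) = -282.79 / 330.3107 ≈ -0.8561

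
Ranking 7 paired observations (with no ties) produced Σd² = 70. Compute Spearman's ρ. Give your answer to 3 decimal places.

ρ = 1 − 6Σd² / [n(n²−1)] = 1 − 6×70 / (7×48)
  = 1 − 420/336 = 1 − 1.2500 ≈ -0.250

-0.250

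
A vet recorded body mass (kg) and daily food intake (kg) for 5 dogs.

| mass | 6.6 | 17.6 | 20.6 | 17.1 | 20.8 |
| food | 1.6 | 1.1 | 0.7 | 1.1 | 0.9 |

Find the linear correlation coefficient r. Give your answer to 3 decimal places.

n = 5, Σx = 82.7, Σy = 5.4, Σx² = 1502.73, Σy² = 6.28, Σxy = 81.87
nΣxy − ΣxΣy = 409.35 − 446.58 = -37.23
nΣx² − (Σx)² = 7513.65 − 6839.29 = 674.36; nΣy² − (Σy)² = 31.4 − 29.16 = 2.24
r = -37.23 / √(674.36 × 2.24) = -37.23 / 38.8660 ≈ -0.958

-0.958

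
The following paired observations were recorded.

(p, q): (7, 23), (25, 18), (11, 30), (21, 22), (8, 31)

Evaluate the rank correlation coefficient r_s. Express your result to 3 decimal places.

Rank p: 1, 5, 3, 4, 2
Rank q: 3, 1, 4, 2, 5
d = rank(p) − rank(q): -2, 4, -1, 2, -3; Σd² = 34
ρ = 1 − 6Σd² / [n(n²−1)] = 1 − 6×34 / (5×24) = 1 − 204/120 ≈ -0.700

-0.700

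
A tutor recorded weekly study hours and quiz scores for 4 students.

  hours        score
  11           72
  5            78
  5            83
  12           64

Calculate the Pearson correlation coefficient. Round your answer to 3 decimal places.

n = 4, Σx = 33, Σy = 297, Σx² = 315, Σy² = 22253, Σxy = 2365
nΣxy − ΣxΣy = 9460 − 9801 = -341
nΣx² − (Σx)² = 1260 − 1089 = 171; nΣy² − (Σy)² = 89012 − 88209 = 803
r = -341 / √(171 × 803) = -341 / 370.5577 ≈ -0.920

-0.920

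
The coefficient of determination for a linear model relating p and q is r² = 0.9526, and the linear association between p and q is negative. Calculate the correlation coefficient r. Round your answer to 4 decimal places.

|r| = √0.9526 = 0.9760
The association is negative, so r = −0.9760.

-0.9760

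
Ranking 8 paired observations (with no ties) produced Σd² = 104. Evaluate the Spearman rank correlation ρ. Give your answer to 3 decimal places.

-0.238

ρ = 1 − 6Σd² / [n(n²−1)] = 1 − 6×104 / (8×63)
  = 1 − 624/504 = 1 − 1.2381 ≈ -0.238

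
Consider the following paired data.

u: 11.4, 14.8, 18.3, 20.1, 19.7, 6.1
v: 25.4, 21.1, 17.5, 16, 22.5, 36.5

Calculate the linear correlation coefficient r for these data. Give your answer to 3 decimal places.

n = 6, Σu = 90.4, Σv = 139, Σu² = 1513.2, Σv² = 3491.12, Σuv = 1909.59
nΣuv − ΣuΣv = 11457.54 − 12565.6 = -1108.06
nΣu² − (Σu)² = 9079.2 − 8172.16 = 907.04; nΣv² − (Σv)² = 20946.72 − 19321 = 1625.72
r = -1108.06 / √(907.04 × 1625.72) = -1108.06 / 1214.3282 ≈ -0.912

-0.912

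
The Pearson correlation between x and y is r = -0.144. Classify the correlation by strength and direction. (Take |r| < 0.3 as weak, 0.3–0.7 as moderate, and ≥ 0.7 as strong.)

r = -0.144 < 0 so the relationship is negative.
|r| = 0.144, which falls in the weak range.

weak negative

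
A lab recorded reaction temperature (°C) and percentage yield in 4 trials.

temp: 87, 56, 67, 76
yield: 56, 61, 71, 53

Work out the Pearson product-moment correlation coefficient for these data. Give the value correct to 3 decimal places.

-0.508

n = 4, Σx = 286, Σy = 241, Σx² = 20970, Σy² = 14707, Σxy = 17073
nΣxy − ΣxΣy = 68292 − 68926 = -634
nΣx² − (Σx)² = 83880 − 81796 = 2084; nΣy² − (Σy)² = 58828 − 58081 = 747
r = -634 / √(2084 × 747) = -634 / 1247.6971 ≈ -0.508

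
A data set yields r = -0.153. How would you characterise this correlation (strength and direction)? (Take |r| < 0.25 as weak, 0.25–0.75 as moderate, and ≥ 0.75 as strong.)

r = -0.153 < 0 so the relationship is negative.
|r| = 0.153, which falls in the weak range.

weak negative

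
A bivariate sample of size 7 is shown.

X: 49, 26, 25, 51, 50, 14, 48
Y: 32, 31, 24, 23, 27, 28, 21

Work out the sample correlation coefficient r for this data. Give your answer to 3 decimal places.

n = 7, ΣX = 263, ΣY = 186, ΣX² = 11303, ΣY² = 5044, ΣXY = 6897
nΣXY − ΣXΣY = 48279 − 48918 = -639
nΣX² − (ΣX)² = 79121 − 69169 = 9952; nΣY² − (ΣY)² = 35308 − 34596 = 712
r = -639 / √(9952 × 712) = -639 / 2661.9211 ≈ -0.240

-0.240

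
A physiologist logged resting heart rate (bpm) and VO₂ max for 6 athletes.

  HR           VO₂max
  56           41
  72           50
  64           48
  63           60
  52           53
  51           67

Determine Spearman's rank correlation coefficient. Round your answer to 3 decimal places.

Rank HR: 3, 6, 5, 4, 2, 1
Rank VO₂max: 1, 3, 2, 5, 4, 6
d = rank(HR) − rank(VO₂max): 2, 3, 3, -1, -2, -5; Σd² = 52
ρ = 1 − 6Σd² / [n(n²−1)] = 1 − 6×52 / (6×35) = 1 − 312/210 ≈ -0.486

-0.486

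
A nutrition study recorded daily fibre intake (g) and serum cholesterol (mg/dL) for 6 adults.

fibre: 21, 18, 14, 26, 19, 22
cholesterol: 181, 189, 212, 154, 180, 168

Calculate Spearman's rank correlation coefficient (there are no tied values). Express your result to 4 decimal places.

Rank fibre: 4, 2, 1, 6, 3, 5
Rank cholesterol: 4, 5, 6, 1, 3, 2
d = rank(fibre) − rank(cholesterol): 0, -3, -5, 5, 0, 3; Σd² = 68
ρ = 1 − 6Σd² / [n(n²−1)] = 1 − 6×68 / (6×35) = 1 − 408/210 ≈ -0.9429

-0.9429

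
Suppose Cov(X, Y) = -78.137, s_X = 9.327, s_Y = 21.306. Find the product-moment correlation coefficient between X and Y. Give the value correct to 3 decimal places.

r = Cov(X,Y) / (s_X · s_Y) = -78.137 / (9.327 × 21.306)
  = -78.137 / 198.7211 ≈ -0.393

-0.393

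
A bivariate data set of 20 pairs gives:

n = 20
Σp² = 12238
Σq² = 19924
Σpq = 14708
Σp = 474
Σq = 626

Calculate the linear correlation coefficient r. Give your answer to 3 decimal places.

r = (nΣpq − ΣpΣq) / √[(nΣp² − (Σp)²)(nΣq² − (Σq)²)]
Numerator: 20×14708 − 474×626 = -2564
Denominator: √[(244760 − 224676)(398480 − 391876)] = √[20084 × 6604] = 11516.7155
r = -2564 / 11516.7155 ≈ -0.223

-0.223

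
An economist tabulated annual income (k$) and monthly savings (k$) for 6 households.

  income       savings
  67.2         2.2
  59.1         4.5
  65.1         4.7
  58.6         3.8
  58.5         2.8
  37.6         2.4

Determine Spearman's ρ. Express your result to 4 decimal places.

0.1429

Rank income: 6, 4, 5, 3, 2, 1
Rank savings: 1, 5, 6, 4, 3, 2
d = rank(income) − rank(savings): 5, -1, -1, -1, -1, -1; Σd² = 30
ρ = 1 − 6Σd² / [n(n²−1)] = 1 − 6×30 / (6×35) = 1 − 180/210 ≈ 0.1429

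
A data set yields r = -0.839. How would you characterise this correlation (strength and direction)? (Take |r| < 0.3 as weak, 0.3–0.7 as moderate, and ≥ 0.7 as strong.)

strong negative

r = -0.839 < 0 so the relationship is negative.
|r| = 0.839, which falls in the strong range.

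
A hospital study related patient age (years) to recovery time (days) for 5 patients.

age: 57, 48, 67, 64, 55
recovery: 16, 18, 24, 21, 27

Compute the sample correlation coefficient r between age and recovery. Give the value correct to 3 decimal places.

0.328

n = 5, Σx = 291, Σy = 106, Σx² = 17163, Σy² = 2326, Σxy = 6213
nΣxy − ΣxΣy = 31065 − 30846 = 219
nΣx² − (Σx)² = 85815 − 84681 = 1134; nΣy² − (Σy)² = 11630 − 11236 = 394
r = 219 / √(1134 × 394) = 219 / 668.4280 ≈ 0.328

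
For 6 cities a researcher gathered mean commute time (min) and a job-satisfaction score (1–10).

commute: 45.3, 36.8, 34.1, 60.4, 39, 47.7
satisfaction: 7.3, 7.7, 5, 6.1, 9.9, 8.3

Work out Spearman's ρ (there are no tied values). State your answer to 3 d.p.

0.143

Rank commute: 4, 2, 1, 6, 3, 5
Rank satisfaction: 3, 4, 1, 2, 6, 5
d = rank(commute) − rank(satisfaction): 1, -2, 0, 4, -3, 0; Σd² = 30
ρ = 1 − 6Σd² / [n(n²−1)] = 1 − 6×30 / (6×35) = 1 − 180/210 ≈ 0.143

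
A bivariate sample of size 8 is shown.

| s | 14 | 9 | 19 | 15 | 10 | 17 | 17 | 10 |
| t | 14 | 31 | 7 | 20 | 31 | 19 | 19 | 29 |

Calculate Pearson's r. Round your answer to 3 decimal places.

n = 8, Σs = 111, Σt = 170, Σs² = 1641, Σt² = 4130, Σst = 2154
nΣst − ΣsΣt = 17232 − 18870 = -1638
nΣs² − (Σs)² = 13128 − 12321 = 807; nΣt² − (Σt)² = 33040 − 28900 = 4140
r = -1638 / √(807 × 4140) = -1638 / 1827.8348 ≈ -0.896

-0.896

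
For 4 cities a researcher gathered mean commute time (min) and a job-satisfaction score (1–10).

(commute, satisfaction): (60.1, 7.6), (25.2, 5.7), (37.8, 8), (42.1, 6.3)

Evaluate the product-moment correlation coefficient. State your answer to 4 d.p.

n = 4, Σx = 165.2, Σy = 27.6, Σx² = 7448.3, Σy² = 193.94, Σxy = 1168.03
nΣxy − ΣxΣy = 4672.12 − 4559.52 = 112.6
nΣx² − (Σx)² = 29793.2 − 27291.04 = 2502.16; nΣy² − (Σy)² = 775.76 − 761.76 = 14
r = 112.6 / √(2502.16 × 14) = 112.6 / 187.1637 ≈ 0.6016

0.6016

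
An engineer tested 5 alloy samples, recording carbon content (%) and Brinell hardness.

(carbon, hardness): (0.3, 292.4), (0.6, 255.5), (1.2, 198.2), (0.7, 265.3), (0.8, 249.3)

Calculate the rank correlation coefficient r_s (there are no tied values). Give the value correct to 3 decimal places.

-0.900

Rank carbon: 1, 2, 5, 3, 4
Rank hardness: 5, 3, 1, 4, 2
d = rank(carbon) − rank(hardness): -4, -1, 4, -1, 2; Σd² = 38
ρ = 1 − 6Σd² / [n(n²−1)] = 1 − 6×38 / (5×24) = 1 − 228/120 ≈ -0.900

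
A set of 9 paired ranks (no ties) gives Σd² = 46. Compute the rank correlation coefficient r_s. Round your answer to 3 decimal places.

ρ = 1 − 6Σd² / [n(n²−1)] = 1 − 6×46 / (9×80)
  = 1 − 276/720 = 1 − 0.3833 ≈ 0.617

0.617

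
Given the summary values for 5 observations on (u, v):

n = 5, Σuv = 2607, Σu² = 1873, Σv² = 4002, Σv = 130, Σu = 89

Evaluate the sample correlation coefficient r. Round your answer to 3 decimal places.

0.691

r = (nΣuv − ΣuΣv) / √[(nΣu² − (Σu)²)(nΣv² − (Σv)²)]
Numerator: 5×2607 − 89×130 = 1465
Denominator: √[(9365 − 7921)(20010 − 16900)] = √[1444 × 3110] = 2119.1602
r = 1465 / 2119.1602 ≈ 0.691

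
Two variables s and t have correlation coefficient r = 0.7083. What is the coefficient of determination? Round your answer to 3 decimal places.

r² = (0.7083)² = 0.502

0.502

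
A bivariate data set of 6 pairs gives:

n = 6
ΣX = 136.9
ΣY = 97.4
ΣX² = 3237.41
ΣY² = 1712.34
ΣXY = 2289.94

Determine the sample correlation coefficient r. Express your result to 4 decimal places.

0.5532

r = (nΣXY − ΣXΣY) / √[(nΣX² − (ΣX)²)(nΣY² − (ΣY)²)]
Numerator: 6×2289.94 − 136.9×97.4 = 405.58
Denominator: √[(19424.46 − 18741.61)(10274.04 − 9486.76)] = √[682.85 × 787.28] = 733.2081
r = 405.58 / 733.2081 ≈ 0.5532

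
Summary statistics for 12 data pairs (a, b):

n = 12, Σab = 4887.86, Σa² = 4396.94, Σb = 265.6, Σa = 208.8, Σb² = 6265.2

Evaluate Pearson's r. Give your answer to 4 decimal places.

r = (nΣab − ΣaΣb) / √[(nΣa² − (Σa)²)(nΣb² − (Σb)²)]
Numerator: 12×4887.86 − 208.8×265.6 = 3197.04
Denominator: √[(52763.28 − 43597.44)(75182.4 − 70543.36)] = √[9165.84 × 4639.04] = 6520.7897
r = 3197.04 / 6520.7897 ≈ 0.4903

0.4903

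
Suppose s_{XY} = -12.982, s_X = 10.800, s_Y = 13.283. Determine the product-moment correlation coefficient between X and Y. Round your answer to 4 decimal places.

-0.0905

r = Cov(X,Y) / (s_X · s_Y) = -12.982 / (10.800 × 13.283)
  = -12.982 / 143.4564 ≈ -0.0905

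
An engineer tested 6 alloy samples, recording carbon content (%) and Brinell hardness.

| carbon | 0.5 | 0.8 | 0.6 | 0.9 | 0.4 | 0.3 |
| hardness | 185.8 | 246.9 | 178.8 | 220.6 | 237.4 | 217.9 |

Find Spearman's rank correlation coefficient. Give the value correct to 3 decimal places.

Rank carbon: 3, 5, 4, 6, 2, 1
Rank hardness: 2, 6, 1, 4, 5, 3
d = rank(carbon) − rank(hardness): 1, -1, 3, 2, -3, -2; Σd² = 28
ρ = 1 − 6Σd² / [n(n²−1)] = 1 − 6×28 / (6×35) = 1 − 168/210 ≈ 0.200

0.200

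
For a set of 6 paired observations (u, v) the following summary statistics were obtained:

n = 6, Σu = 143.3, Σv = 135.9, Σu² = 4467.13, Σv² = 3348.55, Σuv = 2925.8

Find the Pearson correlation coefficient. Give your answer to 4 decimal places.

r = (nΣuv − ΣuΣv) / √[(nΣu² − (Σu)²)(nΣv² − (Σv)²)]
Numerator: 6×2925.8 − 143.3×135.9 = -1919.67
Denominator: √[(26802.78 − 20534.89)(20091.3 − 18468.81)] = √[6267.89 × 1622.49] = 3188.9793
r = -1919.67 / 3188.9793 ≈ -0.6020

-0.6020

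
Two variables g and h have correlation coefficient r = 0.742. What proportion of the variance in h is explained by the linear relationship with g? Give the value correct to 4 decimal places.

0.5506

r² = (0.742)² = 0.5506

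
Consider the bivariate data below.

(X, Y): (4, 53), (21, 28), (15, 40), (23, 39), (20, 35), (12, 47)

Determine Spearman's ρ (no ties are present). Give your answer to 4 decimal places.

-0.8286

Rank X: 1, 5, 3, 6, 4, 2
Rank Y: 6, 1, 4, 3, 2, 5
d = rank(X) − rank(Y): -5, 4, -1, 3, 2, -3; Σd² = 64
ρ = 1 − 6Σd² / [n(n²−1)] = 1 − 6×64 / (6×35) = 1 − 384/210 ≈ -0.8286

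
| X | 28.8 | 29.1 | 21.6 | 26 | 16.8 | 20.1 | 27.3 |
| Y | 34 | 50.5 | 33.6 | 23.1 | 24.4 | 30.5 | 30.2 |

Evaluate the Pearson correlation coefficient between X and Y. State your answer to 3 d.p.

n = 7, ΣX = 169.7, ΣY = 226.3, ΣX² = 4250.35, ΣY² = 7806.47, ΣXY = 5622.54
nΣXY − ΣXΣY = 39357.78 − 38403.11 = 954.67
nΣX² − (ΣX)² = 29752.45 − 28798.09 = 954.36; nΣY² − (ΣY)² = 54645.29 − 51211.69 = 3433.6
r = 954.67 / √(954.36 × 3433.6) = 954.67 / 1810.2184 ≈ 0.527

0.527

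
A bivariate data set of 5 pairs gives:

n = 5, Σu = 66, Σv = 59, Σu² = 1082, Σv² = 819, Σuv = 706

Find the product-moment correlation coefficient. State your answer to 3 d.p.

-0.452

r = (nΣuv − ΣuΣv) / √[(nΣu² − (Σu)²)(nΣv² − (Σv)²)]
Numerator: 5×706 − 66×59 = -364
Denominator: √[(5410 − 4356)(4095 − 3481)] = √[1054 × 614] = 804.4601
r = -364 / 804.4601 ≈ -0.452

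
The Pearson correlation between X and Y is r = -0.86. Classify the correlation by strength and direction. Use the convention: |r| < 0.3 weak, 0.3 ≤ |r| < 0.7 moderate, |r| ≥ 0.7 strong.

strong negative

r = -0.86 < 0 so the relationship is negative.
|r| = 0.86, which falls in the strong range.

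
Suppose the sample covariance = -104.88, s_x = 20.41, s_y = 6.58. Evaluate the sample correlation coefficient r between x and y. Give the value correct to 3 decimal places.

r = Cov(x,y) / (s_x · s_y) = -104.88 / (20.41 × 6.58)
  = -104.88 / 134.2978 ≈ -0.781

-0.781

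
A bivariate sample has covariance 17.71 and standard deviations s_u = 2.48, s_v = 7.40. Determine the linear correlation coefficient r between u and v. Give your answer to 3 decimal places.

r = Cov(u,v) / (s_u · s_v) = 17.71 / (2.48 × 7.40)
  = 17.71 / 18.3520 ≈ 0.965

0.965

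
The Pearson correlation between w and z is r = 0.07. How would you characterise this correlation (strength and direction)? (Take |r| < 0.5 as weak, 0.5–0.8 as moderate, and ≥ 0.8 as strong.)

weak positive

r = 0.07 > 0 so the relationship is positive.
|r| = 0.07, which falls in the weak range.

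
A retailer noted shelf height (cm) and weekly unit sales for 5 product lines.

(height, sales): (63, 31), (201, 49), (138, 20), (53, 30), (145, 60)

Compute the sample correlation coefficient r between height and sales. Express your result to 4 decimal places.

0.5148

n = 5, Σx = 600, Σy = 190, Σx² = 87248, Σy² = 8262, Σxy = 24852
nΣxy − ΣxΣy = 124260 − 114000 = 10260
nΣx² − (Σx)² = 436240 − 360000 = 76240; nΣy² − (Σy)² = 41310 − 36100 = 5210
r = 10260 / √(76240 × 5210) = 10260 / 19930.1380 ≈ 0.5148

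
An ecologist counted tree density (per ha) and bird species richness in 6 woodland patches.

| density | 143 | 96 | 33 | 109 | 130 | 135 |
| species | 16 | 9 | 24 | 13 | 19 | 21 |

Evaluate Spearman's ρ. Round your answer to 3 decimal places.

-0.029

Rank density: 6, 2, 1, 3, 4, 5
Rank species: 3, 1, 6, 2, 4, 5
d = rank(density) − rank(species): 3, 1, -5, 1, 0, 0; Σd² = 36
ρ = 1 − 6Σd² / [n(n²−1)] = 1 − 6×36 / (6×35) = 1 − 216/210 ≈ -0.029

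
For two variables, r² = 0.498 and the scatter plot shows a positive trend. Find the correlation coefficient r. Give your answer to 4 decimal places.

|r| = √0.498 = 0.7057
The association is positive, so r = 0.7057.

0.7057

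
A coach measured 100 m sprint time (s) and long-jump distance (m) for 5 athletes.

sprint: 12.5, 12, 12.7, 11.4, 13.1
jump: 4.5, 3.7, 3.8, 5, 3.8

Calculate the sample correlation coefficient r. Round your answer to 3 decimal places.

-0.656

n = 5, Σx = 61.7, Σy = 20.8, Σx² = 763.11, Σy² = 87.82, Σxy = 255.69
nΣxy − ΣxΣy = 1278.45 − 1283.36 = -4.91
nΣx² − (Σx)² = 3815.55 − 3806.89 = 8.66; nΣy² − (Σy)² = 439.1 − 432.64 = 6.46
r = -4.91 / √(8.66 × 6.46) = -4.91 / 7.4795 ≈ -0.656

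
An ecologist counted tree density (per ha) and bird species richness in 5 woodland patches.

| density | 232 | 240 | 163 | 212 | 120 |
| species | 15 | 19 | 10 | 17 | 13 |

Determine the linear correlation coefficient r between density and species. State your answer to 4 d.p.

0.7362

n = 5, Σx = 967, Σy = 74, Σx² = 197337, Σy² = 1144, Σxy = 14834
nΣxy − ΣxΣy = 74170 − 71558 = 2612
nΣx² − (Σx)² = 986685 − 935089 = 51596; nΣy² − (Σy)² = 5720 − 5476 = 244
r = 2612 / √(51596 × 244) = 2612 / 3548.1578 ≈ 0.7362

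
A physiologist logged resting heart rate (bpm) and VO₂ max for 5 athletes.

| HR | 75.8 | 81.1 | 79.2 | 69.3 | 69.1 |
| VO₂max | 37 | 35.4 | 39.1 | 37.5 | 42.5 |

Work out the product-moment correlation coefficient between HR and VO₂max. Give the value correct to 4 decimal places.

-0.5963

n = 5, Σx = 374.5, Σy = 191.5, Σx² = 28172.79, Σy² = 7363.47, Σxy = 14307.76
nΣxy − ΣxΣy = 71538.8 − 71716.75 = -177.95
nΣx² − (Σx)² = 140863.95 − 140250.25 = 613.7; nΣy² − (Σy)² = 36817.35 − 36672.25 = 145.1
r = -177.95 / √(613.7 × 145.1) = -177.95 / 298.4089 ≈ -0.5963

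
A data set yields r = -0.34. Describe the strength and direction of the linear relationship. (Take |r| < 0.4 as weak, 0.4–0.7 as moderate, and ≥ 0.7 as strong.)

weak negative

r = -0.34 < 0 so the relationship is negative.
|r| = 0.34, which falls in the weak range.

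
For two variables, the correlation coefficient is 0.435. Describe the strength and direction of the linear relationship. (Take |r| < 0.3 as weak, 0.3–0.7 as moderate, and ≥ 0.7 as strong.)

moderate positive

r = 0.435 > 0 so the relationship is positive.
|r| = 0.435, which falls in the moderate range.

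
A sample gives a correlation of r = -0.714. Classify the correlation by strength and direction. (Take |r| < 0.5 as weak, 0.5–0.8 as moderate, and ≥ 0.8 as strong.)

moderate negative

r = -0.714 < 0 so the relationship is negative.
|r| = 0.714, which falls in the moderate range.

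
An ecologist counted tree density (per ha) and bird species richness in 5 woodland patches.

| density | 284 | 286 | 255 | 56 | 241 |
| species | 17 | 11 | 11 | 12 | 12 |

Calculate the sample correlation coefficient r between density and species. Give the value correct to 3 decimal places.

0.213

n = 5, Σx = 1122, Σy = 63, Σx² = 288694, Σy² = 819, Σxy = 14343
nΣxy − ΣxΣy = 71715 − 70686 = 1029
nΣx² − (Σx)² = 1443470 − 1258884 = 184586; nΣy² − (Σy)² = 4095 − 3969 = 126
r = 1029 / √(184586 × 126) = 1029 / 4822.6379 ≈ 0.213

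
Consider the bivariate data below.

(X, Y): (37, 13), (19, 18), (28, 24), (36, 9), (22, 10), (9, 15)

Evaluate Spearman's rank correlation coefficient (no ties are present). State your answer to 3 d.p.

Rank X: 6, 2, 4, 5, 3, 1
Rank Y: 3, 5, 6, 1, 2, 4
d = rank(X) − rank(Y): 3, -3, -2, 4, 1, -3; Σd² = 48
ρ = 1 − 6Σd² / [n(n²−1)] = 1 − 6×48 / (6×35) = 1 − 288/210 ≈ -0.371

-0.371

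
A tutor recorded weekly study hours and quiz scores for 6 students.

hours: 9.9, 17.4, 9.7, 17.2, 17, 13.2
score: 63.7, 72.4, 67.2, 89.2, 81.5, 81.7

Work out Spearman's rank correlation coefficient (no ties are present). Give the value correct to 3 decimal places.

Rank hours: 2, 6, 1, 5, 4, 3
Rank score: 1, 3, 2, 6, 4, 5
d = rank(hours) − rank(score): 1, 3, -1, -1, 0, -2; Σd² = 16
ρ = 1 − 6Σd² / [n(n²−1)] = 1 − 6×16 / (6×35) = 1 − 96/210 ≈ 0.543

0.543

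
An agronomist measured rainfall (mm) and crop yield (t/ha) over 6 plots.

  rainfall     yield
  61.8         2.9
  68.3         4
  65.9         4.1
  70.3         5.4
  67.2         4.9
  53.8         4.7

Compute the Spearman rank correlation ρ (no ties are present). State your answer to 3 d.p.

0.429

Rank rainfall: 2, 5, 3, 6, 4, 1
Rank yield: 1, 2, 3, 6, 5, 4
d = rank(rainfall) − rank(yield): 1, 3, 0, 0, -1, -3; Σd² = 20
ρ = 1 − 6Σd² / [n(n²−1)] = 1 − 6×20 / (6×35) = 1 − 120/210 ≈ 0.429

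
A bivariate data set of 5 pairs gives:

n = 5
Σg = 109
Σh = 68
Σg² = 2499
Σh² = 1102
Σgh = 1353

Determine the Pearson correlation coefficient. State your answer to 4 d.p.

-0.8772

r = (nΣgh − ΣgΣh) / √[(nΣg² − (Σg)²)(nΣh² − (Σh)²)]
Numerator: 5×1353 − 109×68 = -647
Denominator: √[(12495 − 11881)(5510 − 4624)] = √[614 × 886] = 737.5663
r = -647 / 737.5663 ≈ -0.8772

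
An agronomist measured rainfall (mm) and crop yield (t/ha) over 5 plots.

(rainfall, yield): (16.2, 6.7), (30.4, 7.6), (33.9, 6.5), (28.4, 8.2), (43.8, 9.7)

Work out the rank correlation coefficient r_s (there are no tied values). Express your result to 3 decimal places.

Rank rainfall: 1, 3, 4, 2, 5
Rank yield: 2, 3, 1, 4, 5
d = rank(rainfall) − rank(yield): -1, 0, 3, -2, 0; Σd² = 14
ρ = 1 − 6Σd² / [n(n²−1)] = 1 − 6×14 / (5×24) = 1 − 84/120 ≈ 0.300

0.300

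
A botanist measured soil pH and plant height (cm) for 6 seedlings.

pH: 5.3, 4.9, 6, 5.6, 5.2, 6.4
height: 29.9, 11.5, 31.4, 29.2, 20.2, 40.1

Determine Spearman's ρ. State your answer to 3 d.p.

0.943

Rank pH: 3, 1, 5, 4, 2, 6
Rank height: 4, 1, 5, 3, 2, 6
d = rank(pH) − rank(height): -1, 0, 0, 1, 0, 0; Σd² = 2
ρ = 1 − 6Σd² / [n(n²−1)] = 1 − 6×2 / (6×35) = 1 − 12/210 ≈ 0.943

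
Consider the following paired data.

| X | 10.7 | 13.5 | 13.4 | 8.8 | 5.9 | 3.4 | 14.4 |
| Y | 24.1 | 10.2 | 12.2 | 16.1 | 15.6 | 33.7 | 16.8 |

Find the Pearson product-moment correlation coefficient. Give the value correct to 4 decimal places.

-0.6900

n = 7, ΣX = 70.1, ΣY = 128.7, ΣX² = 807.47, ΣY² = 2754.19, ΣXY = 1149.27
nΣXY − ΣXΣY = 8044.89 − 9021.87 = -976.98
nΣX² − (ΣX)² = 5652.29 − 4914.01 = 738.28; nΣY² − (ΣY)² = 19279.33 − 16563.69 = 2715.64
r = -976.98 / √(738.28 × 2715.64) = -976.98 / 1415.9459 ≈ -0.6900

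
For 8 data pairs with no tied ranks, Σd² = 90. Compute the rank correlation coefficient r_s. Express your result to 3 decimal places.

-0.071

ρ = 1 − 6Σd² / [n(n²−1)] = 1 − 6×90 / (8×63)
  = 1 − 540/504 = 1 − 1.0714 ≈ -0.071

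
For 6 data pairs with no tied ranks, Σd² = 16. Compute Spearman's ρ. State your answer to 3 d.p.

ρ = 1 − 6Σd² / [n(n²−1)] = 1 − 6×16 / (6×35)
  = 1 − 96/210 = 1 − 0.4571 ≈ 0.543

0.543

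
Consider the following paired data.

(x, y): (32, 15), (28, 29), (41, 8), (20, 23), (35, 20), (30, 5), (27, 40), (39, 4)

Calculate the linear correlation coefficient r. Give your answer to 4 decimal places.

-0.6156

n = 8, Σx = 252, Σy = 144, Σx² = 8264, Σy² = 3700, Σxy = 4166
nΣxy − ΣxΣy = 33328 − 36288 = -2960
nΣx² − (Σx)² = 66112 − 63504 = 2608; nΣy² − (Σy)² = 29600 − 20736 = 8864
r = -2960 / √(2608 × 8864) = -2960 / 4808.0466 ≈ -0.6156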